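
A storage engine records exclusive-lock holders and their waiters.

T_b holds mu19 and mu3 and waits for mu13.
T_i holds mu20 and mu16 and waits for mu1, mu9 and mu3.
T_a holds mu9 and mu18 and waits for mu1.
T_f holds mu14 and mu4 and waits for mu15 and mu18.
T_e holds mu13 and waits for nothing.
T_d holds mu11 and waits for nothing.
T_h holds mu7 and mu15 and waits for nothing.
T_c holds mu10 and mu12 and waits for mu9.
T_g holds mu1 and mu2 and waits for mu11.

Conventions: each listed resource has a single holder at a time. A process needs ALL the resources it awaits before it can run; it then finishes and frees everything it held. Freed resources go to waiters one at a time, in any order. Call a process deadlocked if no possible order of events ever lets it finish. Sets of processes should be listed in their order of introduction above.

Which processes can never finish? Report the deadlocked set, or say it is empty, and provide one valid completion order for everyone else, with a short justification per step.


The deadlocked set is empty.
Key observation: there is no circular wait here — follow any chain and it reaches a process that is free to run now.
A valid finishing order for the others: T_e, T_d, T_b, T_g, T_h, T_a, T_c, T_i, T_f.
Check, step by step:
  run T_e (it waits on nothing); releases mu13
  run T_d (it waits on nothing); releases mu11
  run T_b (all its waits — mu13 — are resolved); releases mu19 and mu3
  run T_g (all its waits — mu11 — are resolved); releases mu1 and mu2
  run T_h (it waits on nothing); releases mu7 and mu15
  run T_a (all its waits — mu1 — are resolved); releases mu9 and mu18
  run T_c (all its waits — mu9 — are resolved); releases mu10 and mu12
  run T_i (all its waits — mu1, mu9 and mu3 — are resolved); releases mu20 and mu16
  run T_f (all its waits — mu15 and mu18 — are resolved); releases mu14 and mu4


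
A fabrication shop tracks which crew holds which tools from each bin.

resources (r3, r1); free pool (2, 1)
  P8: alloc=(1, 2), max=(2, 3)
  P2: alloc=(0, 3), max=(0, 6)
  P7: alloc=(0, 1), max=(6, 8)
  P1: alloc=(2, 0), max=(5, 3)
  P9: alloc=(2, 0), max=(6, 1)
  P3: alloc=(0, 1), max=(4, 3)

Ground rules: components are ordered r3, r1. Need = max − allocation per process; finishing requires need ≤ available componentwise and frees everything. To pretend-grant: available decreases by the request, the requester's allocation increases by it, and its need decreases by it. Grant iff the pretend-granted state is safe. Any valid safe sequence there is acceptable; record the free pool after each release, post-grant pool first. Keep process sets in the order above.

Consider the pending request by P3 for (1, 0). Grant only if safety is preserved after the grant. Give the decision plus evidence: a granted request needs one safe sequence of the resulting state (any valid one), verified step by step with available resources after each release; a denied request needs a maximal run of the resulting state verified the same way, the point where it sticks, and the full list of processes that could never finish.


DENY: after the grant no complete ordering would exist.
Key observation: even finishing P8, P2 leaves just (2, 6) free — too little r3 for any of the remaining processes.
After a pretend grant, a maximal execution: P8, P2 — then nothing else fits. Check, step by step:
  pool = (1, 1)
  P8 needs (1, 1) <= (1, 1) -> finishes; pool += (1, 2) = (2, 3)
  P2 needs (0, 3) <= (2, 3) -> finishes; pool += (0, 3) = (2, 6)
  P7 still needs (6, 7) but only (2, 6) is free — short on r3 and r1
  P1 still needs (3, 3) but only (2, 6) is free — short on r3
  P9 still needs (4, 1) but only (2, 6) is free — short on r3
  P3 still needs (3, 2) but only (2, 6) is free — short on r3
Post-grant, the permanently blocked set is P7, P1, P9 and P3.


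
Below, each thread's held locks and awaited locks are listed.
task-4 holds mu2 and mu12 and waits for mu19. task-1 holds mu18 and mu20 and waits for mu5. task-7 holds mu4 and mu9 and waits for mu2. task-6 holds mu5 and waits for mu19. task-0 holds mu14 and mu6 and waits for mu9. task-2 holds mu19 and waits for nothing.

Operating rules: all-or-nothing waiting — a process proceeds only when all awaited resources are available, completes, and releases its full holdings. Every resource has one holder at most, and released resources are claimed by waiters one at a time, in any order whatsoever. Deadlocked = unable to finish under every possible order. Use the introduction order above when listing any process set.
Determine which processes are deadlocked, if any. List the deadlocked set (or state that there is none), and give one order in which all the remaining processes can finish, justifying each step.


The deadlocked set is empty.
Key observation: although several processes wait, no cycle exists — each chain bottoms out at a free runner.
The rest can finish in the order task-2, task-4, task-7, task-6, task-1, task-0.
Step-by-step check:
  run task-2 (it waits on nothing); releases mu19
  task-4 waits on mu19 — all released -> runs and releases mu2 and mu12
  task-7 waits on mu2 — all released -> runs and releases mu4 and mu9
  task-6 waits on mu19 — all released -> runs and releases mu5
  task-1 waits on mu5 — all released -> runs and releases mu18 and mu20
  task-0 waits on mu9 — all released -> runs and releases mu14 and mu6


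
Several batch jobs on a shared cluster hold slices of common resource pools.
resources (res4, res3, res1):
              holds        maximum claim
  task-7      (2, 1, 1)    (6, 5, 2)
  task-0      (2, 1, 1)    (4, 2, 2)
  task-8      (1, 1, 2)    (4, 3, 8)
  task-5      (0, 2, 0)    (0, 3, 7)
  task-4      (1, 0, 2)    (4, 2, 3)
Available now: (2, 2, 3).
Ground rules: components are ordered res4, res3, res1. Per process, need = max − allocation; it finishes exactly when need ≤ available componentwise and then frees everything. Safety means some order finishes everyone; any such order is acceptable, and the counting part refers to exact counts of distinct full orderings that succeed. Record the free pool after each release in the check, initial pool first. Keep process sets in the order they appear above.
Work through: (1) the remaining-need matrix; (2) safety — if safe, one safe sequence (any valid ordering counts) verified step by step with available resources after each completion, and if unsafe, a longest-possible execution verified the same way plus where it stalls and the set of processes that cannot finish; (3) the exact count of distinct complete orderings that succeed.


(1) Need matrix, components ordered res4, res3, res1:
  task-7: (4, 4, 1)
  task-0: (2, 1, 1)
  task-8: (3, 2, 6)
  task-5: (0, 1, 7)
  task-4: (3, 2, 1)
(2) SAFE. One safe sequence: task-0, task-4, task-8, task-5, task-7.
Key observation: at task-0 the run first touches a limit — (2, 1, 1) against (2, 2, 3), exact on a resource it actually requests.
Walking it through:
  pool = (2, 2, 3)
  task-0: need (2, 1, 1) fits (2, 2, 3); releases (2, 1, 1), pool now (4, 3, 4)
  task-4: need (3, 2, 1) fits (4, 3, 4); releases (1, 0, 2), pool now (5, 3, 6)
  task-8: need (3, 2, 6) fits (5, 3, 6); releases (1, 1, 2), pool now (6, 4, 8)
  task-5: need (0, 1, 7) fits (6, 4, 8); releases (0, 2, 0), pool now (6, 6, 8)
  task-7: need (4, 4, 1) fits (6, 6, 8); releases (2, 1, 1), pool now (8, 7, 9)
(3) Exactly 2 of the possible complete orderings are safe sequences.


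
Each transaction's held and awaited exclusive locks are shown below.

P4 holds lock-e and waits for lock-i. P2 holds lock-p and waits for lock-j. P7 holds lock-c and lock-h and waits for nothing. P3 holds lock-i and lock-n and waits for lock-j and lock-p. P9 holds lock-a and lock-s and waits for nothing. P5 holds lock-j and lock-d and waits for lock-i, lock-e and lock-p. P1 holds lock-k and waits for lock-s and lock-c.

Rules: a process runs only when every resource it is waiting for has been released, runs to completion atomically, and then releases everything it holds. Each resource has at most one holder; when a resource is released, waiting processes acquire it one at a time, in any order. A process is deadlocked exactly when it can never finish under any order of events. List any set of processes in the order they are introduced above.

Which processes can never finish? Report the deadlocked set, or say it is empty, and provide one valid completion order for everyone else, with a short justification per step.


The deadlocked set is P4, P2, P3 and P5.
Key observation: the wait chain closes on itself along P4 -> P3 -> P2 -> P5 -> P4; no other process is dragged down with it.
One completion order for the rest: P9, P7, P1.
Step-by-step check:
  run P9 (it waits on nothing); releases lock-a and lock-s
  run P7 (it waits on nothing); releases lock-c and lock-h
  P1: everything it awaited (lock-s and lock-c) is free; runs, freeing lock-k


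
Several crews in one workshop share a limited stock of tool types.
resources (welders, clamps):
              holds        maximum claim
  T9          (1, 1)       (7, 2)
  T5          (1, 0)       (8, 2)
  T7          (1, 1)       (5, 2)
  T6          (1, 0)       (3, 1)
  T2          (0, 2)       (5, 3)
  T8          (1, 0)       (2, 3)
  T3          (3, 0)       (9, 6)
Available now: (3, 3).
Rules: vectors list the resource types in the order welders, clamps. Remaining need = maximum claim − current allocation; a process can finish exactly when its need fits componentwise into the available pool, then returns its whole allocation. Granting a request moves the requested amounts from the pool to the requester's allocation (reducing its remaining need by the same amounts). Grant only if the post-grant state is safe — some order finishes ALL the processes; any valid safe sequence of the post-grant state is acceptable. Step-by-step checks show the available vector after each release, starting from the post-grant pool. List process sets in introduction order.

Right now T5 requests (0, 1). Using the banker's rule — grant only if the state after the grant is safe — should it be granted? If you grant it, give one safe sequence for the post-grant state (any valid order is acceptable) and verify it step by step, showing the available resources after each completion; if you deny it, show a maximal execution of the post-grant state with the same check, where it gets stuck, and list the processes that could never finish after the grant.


GRANT. The post-grant state is safe; one safe sequence: T6, T7, T8, T9, T2, T5, T3.
Key observation: (3, 2) free after granting still covers T6 first, and each release covers the next.
Check on the post-grant state, step by step:
  pool = (3, 2)
  T6: need (2, 1) fits (3, 2); releases (1, 0), pool now (4, 2)
  T7: need (4, 1) fits (4, 2); releases (1, 1), pool now (5, 3)
  T8: need (1, 3) fits (5, 3); releases (1, 0), pool now (6, 3)
  T9: need (6, 1) fits (6, 3); releases (1, 1), pool now (7, 4)
  T2: need (5, 1) fits (7, 4); releases (0, 2), pool now (7, 6)
  T5: need (7, 1) fits (7, 6); releases (1, 1), pool now (8, 7)
  T3: need (6, 6) fits (8, 7); releases (3, 0), pool now (11, 7)


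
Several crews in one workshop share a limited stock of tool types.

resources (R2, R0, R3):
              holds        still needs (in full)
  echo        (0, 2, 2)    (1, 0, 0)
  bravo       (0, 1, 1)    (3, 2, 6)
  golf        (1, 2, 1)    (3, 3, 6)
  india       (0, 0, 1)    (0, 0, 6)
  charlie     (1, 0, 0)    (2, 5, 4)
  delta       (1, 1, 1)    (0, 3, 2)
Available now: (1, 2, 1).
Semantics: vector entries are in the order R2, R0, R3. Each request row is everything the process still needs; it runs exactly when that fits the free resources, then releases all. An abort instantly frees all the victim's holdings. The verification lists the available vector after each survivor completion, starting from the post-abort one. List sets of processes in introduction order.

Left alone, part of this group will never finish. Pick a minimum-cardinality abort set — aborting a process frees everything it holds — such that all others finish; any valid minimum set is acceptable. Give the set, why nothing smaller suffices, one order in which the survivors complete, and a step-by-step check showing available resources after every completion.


Minimum abort set: golf and india.
Key observation: the deadlocked bravo becomes finishable only because golf and india released (1, 2, 2); it completes at step 4 below.
Why nothing smaller works — every single abort fails: echo alone leaves bravo blocked (short on R3); bravo alone leaves golf blocked (short on R3); golf alone leaves bravo blocked (short on R3); india alone leaves bravo blocked (short on R3); charlie alone leaves bravo blocked (short on R3); delta alone leaves bravo blocked (short on R3).
The survivors complete as echo, charlie, delta, bravo. Walking it through (starting from the post-abort pool):
  pool = (2, 4, 3)
  echo: need (1, 0, 0) fits (2, 4, 3); releases (0, 2, 2), pool now (2, 6, 5)
  charlie: need (2, 5, 4) fits (2, 6, 5); releases (1, 0, 0), pool now (3, 6, 5)
  delta: need (0, 3, 2) fits (3, 6, 5); releases (1, 1, 1), pool now (4, 7, 6)
  bravo: need (3, 2, 6) fits (4, 7, 6); releases (0, 1, 1), pool now (4, 8, 7)


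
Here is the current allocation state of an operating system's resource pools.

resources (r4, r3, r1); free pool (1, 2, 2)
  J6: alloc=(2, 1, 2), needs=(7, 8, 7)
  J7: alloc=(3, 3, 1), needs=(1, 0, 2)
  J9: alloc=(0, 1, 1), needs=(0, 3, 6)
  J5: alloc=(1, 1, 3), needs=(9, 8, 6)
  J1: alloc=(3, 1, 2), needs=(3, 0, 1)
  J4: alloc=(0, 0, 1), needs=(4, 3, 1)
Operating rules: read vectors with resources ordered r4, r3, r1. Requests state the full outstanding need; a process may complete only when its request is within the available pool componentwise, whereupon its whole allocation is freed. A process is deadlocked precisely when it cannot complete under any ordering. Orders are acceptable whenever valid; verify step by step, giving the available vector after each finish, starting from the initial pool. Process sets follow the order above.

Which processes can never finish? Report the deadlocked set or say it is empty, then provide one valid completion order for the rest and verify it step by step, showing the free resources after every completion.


Deadlocked set: J6 and J5.
Key observation: J7, J4, J1, J9 can finish, but then (7, 7, 7) is all there is, and the blocked group's r3 demands exceed it.
A valid finishing order for the others: J7, J4, J1, J9. Step-by-step check:
  pool = (1, 2, 2)
  J7 needs (1, 0, 2) <= (1, 2, 2) -> finishes; pool += (3, 3, 1) = (4, 5, 3)
  J4 needs (4, 3, 1) <= (4, 5, 3) -> finishes; pool += (0, 0, 1) = (4, 5, 4)
  J1 needs (3, 0, 1) <= (4, 5, 4) -> finishes; pool += (3, 1, 2) = (7, 6, 6)
  J9 needs (0, 3, 6) <= (7, 6, 6) -> finishes; pool += (0, 1, 1) = (7, 7, 7)
None of the blocked processes ever fits:
  J6 cannot run: need (7, 8, 7) vs free (7, 7, 7) (insufficient r3)
  J5 cannot run: need (9, 8, 6) vs free (7, 7, 7) (insufficient r4 and r3)


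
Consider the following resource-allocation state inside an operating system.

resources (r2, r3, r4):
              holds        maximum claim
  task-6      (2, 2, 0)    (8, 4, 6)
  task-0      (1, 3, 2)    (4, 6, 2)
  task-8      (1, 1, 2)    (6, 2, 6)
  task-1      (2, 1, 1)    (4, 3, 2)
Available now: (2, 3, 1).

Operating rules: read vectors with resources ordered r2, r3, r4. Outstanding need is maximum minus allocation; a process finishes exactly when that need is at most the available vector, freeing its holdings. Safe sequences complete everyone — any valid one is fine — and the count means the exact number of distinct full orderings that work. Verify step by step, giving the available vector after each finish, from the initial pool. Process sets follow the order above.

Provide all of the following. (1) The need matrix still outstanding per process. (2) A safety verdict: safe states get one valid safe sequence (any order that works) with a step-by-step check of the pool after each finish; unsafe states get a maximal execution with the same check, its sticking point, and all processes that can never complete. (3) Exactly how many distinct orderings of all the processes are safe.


(1) Outstanding need per process (order r2, r3, r4):
  task-6: (6, 2, 6)
  task-0: (3, 3, 0)
  task-8: (5, 1, 4)
  task-1: (2, 2, 1)
(2) SAFE. One safe sequence: task-1, task-0, task-8, task-6.
Key observation: at task-1 the run first touches a limit — (2, 2, 1) against (2, 3, 1), exact on a resource it actually requests.
Verifying each step:
  pool = (2, 3, 1)
  task-1: need (2, 2, 1) fits (2, 3, 1); releases (2, 1, 1), pool now (4, 4, 2)
  task-0: need (3, 3, 0) fits (4, 4, 2); releases (1, 3, 2), pool now (5, 7, 4)
  task-8: need (5, 1, 4) fits (5, 7, 4); releases (1, 1, 2), pool now (6, 8, 6)
  task-6: need (6, 2, 6) fits (6, 8, 6); releases (2, 2, 0), pool now (8, 10, 6)
(3) Exactly 1 of the possible complete orderings is a safe sequence.


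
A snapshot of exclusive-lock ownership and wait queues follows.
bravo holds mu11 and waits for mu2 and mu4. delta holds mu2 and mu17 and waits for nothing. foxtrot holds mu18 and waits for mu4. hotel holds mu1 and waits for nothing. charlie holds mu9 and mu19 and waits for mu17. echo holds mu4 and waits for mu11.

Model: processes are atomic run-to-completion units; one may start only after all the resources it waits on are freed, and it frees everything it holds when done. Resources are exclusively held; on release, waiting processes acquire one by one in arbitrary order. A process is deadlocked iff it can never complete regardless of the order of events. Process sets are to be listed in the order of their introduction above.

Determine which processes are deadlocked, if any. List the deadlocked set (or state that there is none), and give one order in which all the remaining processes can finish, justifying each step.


The deadlocked set is bravo, foxtrot and echo.
Key observation: the loop bravo -> echo -> bravo blocks itself forever; foxtrot waits into the deadlock from upstream.
A valid finishing order for the others: delta, charlie, hotel.
Walking it through:
  run delta (it waits on nothing); releases mu2 and mu17
  charlie waits on mu17 — all released -> runs and releases mu9 and mu19
  run hotel (it waits on nothing); releases mu1


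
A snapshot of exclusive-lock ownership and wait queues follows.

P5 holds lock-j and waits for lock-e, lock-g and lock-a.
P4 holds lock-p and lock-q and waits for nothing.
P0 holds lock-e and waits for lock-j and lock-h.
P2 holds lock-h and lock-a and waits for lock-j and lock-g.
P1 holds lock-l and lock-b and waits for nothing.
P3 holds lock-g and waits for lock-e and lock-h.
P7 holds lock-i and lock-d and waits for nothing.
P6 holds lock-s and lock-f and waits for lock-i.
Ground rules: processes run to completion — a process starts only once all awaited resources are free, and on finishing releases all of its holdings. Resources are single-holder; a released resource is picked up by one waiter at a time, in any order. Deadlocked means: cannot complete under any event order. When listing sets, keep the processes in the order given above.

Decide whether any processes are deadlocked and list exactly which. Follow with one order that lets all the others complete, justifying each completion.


The deadlocked set is P5, P0, P2 and P3.
Key observation: the cycle P5 -> P0 -> P5 can never break — each member waits on the next; P2 and P3 are caught in further circular waits.
One completion order for the rest: P4, P7, P1, P6.
Walking it through:
  run P4 (it waits on nothing); releases lock-p and lock-q
  run P7 (it waits on nothing); releases lock-i and lock-d
  run P1 (it waits on nothing); releases lock-l and lock-b
  run P6 (all its waits — lock-i — are resolved); releases lock-s and lock-f


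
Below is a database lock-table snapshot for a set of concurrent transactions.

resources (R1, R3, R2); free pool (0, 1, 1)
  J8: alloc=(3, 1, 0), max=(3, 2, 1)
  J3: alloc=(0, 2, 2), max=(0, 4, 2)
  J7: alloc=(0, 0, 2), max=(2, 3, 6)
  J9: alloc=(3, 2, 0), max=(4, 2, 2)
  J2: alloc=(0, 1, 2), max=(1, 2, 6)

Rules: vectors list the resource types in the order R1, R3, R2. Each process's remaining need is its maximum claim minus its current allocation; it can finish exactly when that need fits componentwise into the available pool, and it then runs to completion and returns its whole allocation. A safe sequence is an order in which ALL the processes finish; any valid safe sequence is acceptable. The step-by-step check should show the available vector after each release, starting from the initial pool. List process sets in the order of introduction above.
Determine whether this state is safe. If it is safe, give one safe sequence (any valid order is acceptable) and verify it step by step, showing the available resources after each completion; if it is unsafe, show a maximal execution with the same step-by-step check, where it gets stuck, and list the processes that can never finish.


The state is UNSAFE.
Key observation: even finishing J8, J3, J9 leaves just (6, 6, 3) free — too little R2 for any of the remaining processes.
The run J8, J3, J9 cannot be extended any further. Walking it through:
  pool = (0, 1, 1)
  J8 needs (0, 1, 1) <= (0, 1, 1) -> finishes; pool += (3, 1, 0) = (3, 2, 1)
  J3 needs (0, 2, 0) <= (3, 2, 1) -> finishes; pool += (0, 2, 2) = (3, 4, 3)
  J9 needs (1, 0, 2) <= (3, 4, 3) -> finishes; pool += (3, 2, 0) = (6, 6, 3)
  blocked: J7 wants (2, 3, 4), pool (6, 6, 3) — not enough R2
  blocked: J2 wants (1, 1, 4), pool (6, 6, 3) — not enough R2
Permanently blocked: J7 and J2.


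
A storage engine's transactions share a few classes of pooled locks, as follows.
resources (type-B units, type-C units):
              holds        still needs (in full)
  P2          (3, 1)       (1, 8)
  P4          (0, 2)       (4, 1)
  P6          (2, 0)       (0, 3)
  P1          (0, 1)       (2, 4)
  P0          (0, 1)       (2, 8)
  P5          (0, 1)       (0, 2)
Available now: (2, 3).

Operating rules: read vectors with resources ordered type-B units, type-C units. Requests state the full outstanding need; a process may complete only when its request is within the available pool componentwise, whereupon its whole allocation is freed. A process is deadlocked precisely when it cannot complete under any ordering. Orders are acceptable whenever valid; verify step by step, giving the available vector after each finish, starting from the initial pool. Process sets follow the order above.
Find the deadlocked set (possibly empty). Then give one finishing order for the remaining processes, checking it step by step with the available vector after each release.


The deadlocked set is P2 and P0.
Key observation: type-C units is the bottleneck — with P5, P6, P4, P1 done the pool holds (4, 7), short of every remaining need.
One completion order for the rest: P5, P6, P4, P1. Walking it through:
  pool = (2, 3)
  P5 needs (0, 2) <= (2, 3) -> finishes; pool += (0, 1) = (2, 4)
  P6 needs (0, 3) <= (2, 4) -> finishes; pool += (2, 0) = (4, 4)
  P4 needs (4, 1) <= (4, 4) -> finishes; pool += (0, 2) = (4, 6)
  P1 needs (2, 4) <= (4, 6) -> finishes; pool += (0, 1) = (4, 7)
The blocked processes can never fit:
  P2 cannot run: need (1, 8) vs free (4, 7) (insufficient type-C units)
  P0 cannot run: need (2, 8) vs free (4, 7) (insufficient type-C units)


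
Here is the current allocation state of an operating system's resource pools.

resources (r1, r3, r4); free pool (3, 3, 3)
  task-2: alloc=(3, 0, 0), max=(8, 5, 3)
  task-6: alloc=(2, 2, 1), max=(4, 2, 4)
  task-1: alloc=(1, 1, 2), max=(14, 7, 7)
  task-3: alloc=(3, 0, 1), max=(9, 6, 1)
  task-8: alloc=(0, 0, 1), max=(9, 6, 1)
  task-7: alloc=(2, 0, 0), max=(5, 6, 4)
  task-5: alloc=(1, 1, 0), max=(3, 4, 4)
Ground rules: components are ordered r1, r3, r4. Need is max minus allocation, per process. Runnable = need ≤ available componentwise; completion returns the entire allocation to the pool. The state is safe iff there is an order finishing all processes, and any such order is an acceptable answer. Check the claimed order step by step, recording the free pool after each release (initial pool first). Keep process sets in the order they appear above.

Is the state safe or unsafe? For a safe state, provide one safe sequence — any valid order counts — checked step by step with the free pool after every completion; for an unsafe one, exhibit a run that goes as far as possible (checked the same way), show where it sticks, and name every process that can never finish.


SAFE. One safe sequence: task-6, task-5, task-3, task-8, task-7, task-2, task-1.
Key observation: task-6 marks the first exact bind of the order: its need (2, 0, 3) fits the free (3, 3, 3) with zero slack on a requested resource.
Check, step by step:
  pool = (3, 3, 3)
  task-6 needs (2, 0, 3) <= (3, 3, 3) -> finishes; pool += (2, 2, 1) = (5, 5, 4)
  task-5 needs (2, 3, 4) <= (5, 5, 4) -> finishes; pool += (1, 1, 0) = (6, 6, 4)
  task-3 needs (6, 6, 0) <= (6, 6, 4) -> finishes; pool += (3, 0, 1) = (9, 6, 5)
  task-8 needs (9, 6, 0) <= (9, 6, 5) -> finishes; pool += (0, 0, 1) = (9, 6, 6)
  task-7 needs (3, 6, 4) <= (9, 6, 6) -> finishes; pool += (2, 0, 0) = (11, 6, 6)
  task-2 needs (5, 5, 3) <= (11, 6, 6) -> finishes; pool += (3, 0, 0) = (14, 6, 6)
  task-1 needs (13, 6, 5) <= (14, 6, 6) -> finishes; pool += (1, 1, 2) = (15, 7, 8)


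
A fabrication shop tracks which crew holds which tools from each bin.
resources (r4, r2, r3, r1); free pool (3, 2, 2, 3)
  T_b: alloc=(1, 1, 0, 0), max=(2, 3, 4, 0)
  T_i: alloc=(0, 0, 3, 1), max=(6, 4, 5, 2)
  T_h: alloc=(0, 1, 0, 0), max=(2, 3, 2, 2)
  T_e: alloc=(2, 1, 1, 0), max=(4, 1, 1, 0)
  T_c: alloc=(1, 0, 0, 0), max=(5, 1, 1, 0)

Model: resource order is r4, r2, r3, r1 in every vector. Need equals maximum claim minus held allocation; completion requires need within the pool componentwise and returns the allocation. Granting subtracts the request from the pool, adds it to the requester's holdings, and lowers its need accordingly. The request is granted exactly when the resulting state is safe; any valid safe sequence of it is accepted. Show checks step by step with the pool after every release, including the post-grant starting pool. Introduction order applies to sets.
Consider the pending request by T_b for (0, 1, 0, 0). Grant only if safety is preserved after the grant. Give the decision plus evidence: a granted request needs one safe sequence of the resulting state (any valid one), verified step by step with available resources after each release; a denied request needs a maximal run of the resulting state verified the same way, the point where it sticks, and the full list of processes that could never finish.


DENY. Granting would leave the state unsafe.
Key observation: after T_e, T_c, T_h the pool peaks at (6, 3, 3, 3), and each blocked process is short somewhere: T_b on r3; T_i on r2.
After a pretend grant, a maximal execution: T_e, T_c, T_h — then nothing else fits. Walking it through:
  pool = (3, 1, 2, 3)
  run T_e (needs (2, 0, 0, 0), free (3, 1, 2, 3)); after release of (2, 1, 1, 0) the pool is (5, 2, 3, 3)
  run T_c (needs (4, 1, 1, 0), free (5, 2, 3, 3)); after release of (1, 0, 0, 0) the pool is (6, 2, 3, 3)
  run T_h (needs (2, 2, 2, 2), free (6, 2, 3, 3)); after release of (0, 1, 0, 0) the pool is (6, 3, 3, 3)
  T_b still needs (1, 1, 4, 0) but only (6, 3, 3, 3) is free — short on r3
  T_i still needs (6, 4, 2, 1) but only (6, 3, 3, 3) is free — short on r2
Post-grant, the permanently blocked set is T_b and T_i.


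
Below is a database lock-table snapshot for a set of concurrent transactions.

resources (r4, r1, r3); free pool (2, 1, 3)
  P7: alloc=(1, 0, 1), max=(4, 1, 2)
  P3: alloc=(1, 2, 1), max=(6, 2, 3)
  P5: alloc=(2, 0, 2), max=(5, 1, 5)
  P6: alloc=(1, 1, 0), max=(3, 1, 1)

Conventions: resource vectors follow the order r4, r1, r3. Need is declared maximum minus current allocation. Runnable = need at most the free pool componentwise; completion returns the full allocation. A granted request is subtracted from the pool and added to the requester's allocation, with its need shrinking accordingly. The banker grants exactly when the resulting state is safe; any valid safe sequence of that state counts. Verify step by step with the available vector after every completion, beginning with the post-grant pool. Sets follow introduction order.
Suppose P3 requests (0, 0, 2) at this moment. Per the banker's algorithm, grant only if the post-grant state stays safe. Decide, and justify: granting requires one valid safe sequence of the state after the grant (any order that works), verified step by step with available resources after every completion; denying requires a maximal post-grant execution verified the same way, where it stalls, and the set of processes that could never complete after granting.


DENY: after the grant no complete ordering would exist.
Key observation: after P6, P7 the pool peaks at (4, 2, 2), and each blocked process is short somewhere: P3 on r4; P5 on r3.
Pretend the grant happened; the run P6, P7 goes as far as possible. Verifying each step:
  pool = (2, 1, 1)
  run P6 (needs (2, 0, 1), free (2, 1, 1)); after release of (1, 1, 0) the pool is (3, 2, 1)
  run P7 (needs (3, 1, 1), free (3, 2, 1)); after release of (1, 0, 1) the pool is (4, 2, 2)
  P3 still needs (5, 0, 0) but only (4, 2, 2) is free — short on r4
  P5 still needs (3, 1, 3) but only (4, 2, 2) is free — short on r3
Post-grant, the permanently blocked set is P3 and P5.


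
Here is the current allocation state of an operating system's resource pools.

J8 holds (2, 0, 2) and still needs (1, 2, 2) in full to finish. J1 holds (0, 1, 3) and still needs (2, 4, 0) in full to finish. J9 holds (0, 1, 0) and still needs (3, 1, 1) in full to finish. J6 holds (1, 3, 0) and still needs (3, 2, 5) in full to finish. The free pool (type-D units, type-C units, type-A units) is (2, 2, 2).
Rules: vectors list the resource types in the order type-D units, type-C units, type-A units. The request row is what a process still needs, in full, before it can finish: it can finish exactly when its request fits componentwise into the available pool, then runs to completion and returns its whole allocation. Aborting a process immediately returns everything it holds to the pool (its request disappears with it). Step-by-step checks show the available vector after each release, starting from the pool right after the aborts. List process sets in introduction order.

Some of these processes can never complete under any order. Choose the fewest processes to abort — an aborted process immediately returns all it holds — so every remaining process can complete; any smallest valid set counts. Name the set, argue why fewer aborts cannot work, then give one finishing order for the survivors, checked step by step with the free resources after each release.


Minimum abort set: J1.
Key observation: before aborting J1, J6 was permanently blocked — no order could ever run it; afterwards it completes at step 3.
No smaller set exists: with zero aborts the deadlock remains.
One survivor order: J8, J9, J6. Verifying each step (post-abort pool first):
  pool = (2, 3, 5)
  J8 needs (1, 2, 2) <= (2, 3, 5) -> finishes; pool += (2, 0, 2) = (4, 3, 7)
  J9 needs (3, 1, 1) <= (4, 3, 7) -> finishes; pool += (0, 1, 0) = (4, 4, 7)
  J6 needs (3, 2, 5) <= (4, 4, 7) -> finishes; pool += (1, 3, 0) = (5, 7, 7)


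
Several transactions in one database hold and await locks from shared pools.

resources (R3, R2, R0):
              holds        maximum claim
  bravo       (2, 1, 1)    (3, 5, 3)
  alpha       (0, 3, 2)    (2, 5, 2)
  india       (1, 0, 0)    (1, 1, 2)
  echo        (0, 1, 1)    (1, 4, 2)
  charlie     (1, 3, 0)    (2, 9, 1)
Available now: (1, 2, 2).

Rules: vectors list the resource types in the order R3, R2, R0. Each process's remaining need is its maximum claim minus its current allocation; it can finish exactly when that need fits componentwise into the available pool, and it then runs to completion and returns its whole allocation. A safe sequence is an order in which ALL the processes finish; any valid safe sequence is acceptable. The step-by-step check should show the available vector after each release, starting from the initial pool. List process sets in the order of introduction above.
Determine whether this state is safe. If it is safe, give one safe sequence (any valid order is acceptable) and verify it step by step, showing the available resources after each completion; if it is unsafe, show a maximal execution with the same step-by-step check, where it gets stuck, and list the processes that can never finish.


The state is SAFE; one workable sequence: india, alpha, echo, bravo, charlie.
Key observation: at india the run first touches a limit — (0, 1, 2) against (1, 2, 2), exact on a resource it actually requests.
Walking it through:
  pool = (1, 2, 2)
  india: need (0, 1, 2) fits (1, 2, 2); releases (1, 0, 0), pool now (2, 2, 2)
  alpha: need (2, 2, 0) fits (2, 2, 2); releases (0, 3, 2), pool now (2, 5, 4)
  echo: need (1, 3, 1) fits (2, 5, 4); releases (0, 1, 1), pool now (2, 6, 5)
  bravo: need (1, 4, 2) fits (2, 6, 5); releases (2, 1, 1), pool now (4, 7, 6)
  charlie: need (1, 6, 1) fits (4, 7, 6); releases (1, 3, 0), pool now (5, 10, 6)


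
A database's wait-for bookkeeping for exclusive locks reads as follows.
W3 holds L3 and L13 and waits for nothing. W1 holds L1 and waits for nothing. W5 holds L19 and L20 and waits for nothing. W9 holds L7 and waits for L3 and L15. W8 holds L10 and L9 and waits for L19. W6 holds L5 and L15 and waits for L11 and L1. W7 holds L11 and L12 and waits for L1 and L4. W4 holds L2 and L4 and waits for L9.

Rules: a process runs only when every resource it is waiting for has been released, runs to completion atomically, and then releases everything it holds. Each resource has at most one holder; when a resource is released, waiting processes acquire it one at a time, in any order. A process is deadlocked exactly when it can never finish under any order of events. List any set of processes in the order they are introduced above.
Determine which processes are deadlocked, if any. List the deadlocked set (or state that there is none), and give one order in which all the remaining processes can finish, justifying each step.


No process is deadlocked.
Key observation: although several processes wait, no cycle exists — each chain bottoms out at a free runner.
One completion order for the rest: W5, W8, W1, W4, W7, W6, W3, W9.
Verifying each step:
  W5 waits on nothing -> runs at once and releases L19 and L20
  run W8 (all its waits — L19 — are resolved); releases L10 and L9
  W1 waits on nothing -> runs at once and releases L1
  run W4 (all its waits — L9 — are resolved); releases L2 and L4
  run W7 (all its waits — L1 and L4 — are resolved); releases L11 and L12
  run W6 (all its waits — L11 and L1 — are resolved); releases L5 and L15
  W3 waits on nothing -> runs at once and releases L3 and L13
  run W9 (all its waits — L3 and L15 — are resolved); releases L7


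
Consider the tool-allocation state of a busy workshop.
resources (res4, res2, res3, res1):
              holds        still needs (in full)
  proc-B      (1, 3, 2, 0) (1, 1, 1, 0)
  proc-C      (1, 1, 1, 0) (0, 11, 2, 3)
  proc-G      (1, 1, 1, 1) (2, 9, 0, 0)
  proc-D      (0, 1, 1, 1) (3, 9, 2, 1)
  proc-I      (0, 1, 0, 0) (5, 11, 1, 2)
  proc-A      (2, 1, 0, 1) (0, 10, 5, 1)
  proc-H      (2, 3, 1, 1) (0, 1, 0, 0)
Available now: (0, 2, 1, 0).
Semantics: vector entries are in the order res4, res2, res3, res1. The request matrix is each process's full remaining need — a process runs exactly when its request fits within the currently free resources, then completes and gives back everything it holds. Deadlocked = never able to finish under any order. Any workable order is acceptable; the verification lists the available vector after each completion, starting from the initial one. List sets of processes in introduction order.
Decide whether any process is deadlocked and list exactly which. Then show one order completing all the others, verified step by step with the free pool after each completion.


Deadlocked: proc-C, proc-G, proc-D, proc-I and proc-A.
Key observation: after proc-H, proc-B complete, (3, 8, 4, 1) is the best the pool ever gets, yet each leftover process wants more res2.
A valid finishing order for the others: proc-H, proc-B. Check, step by step:
  pool = (0, 2, 1, 0)
  proc-H needs (0, 1, 0, 0) <= (0, 2, 1, 0) -> finishes; pool += (2, 3, 1, 1) = (2, 5, 2, 1)
  proc-B needs (1, 1, 1, 0) <= (2, 5, 2, 1) -> finishes; pool += (1, 3, 2, 0) = (3, 8, 4, 1)
The stuck group stays short no matter what:
  proc-C cannot run: need (0, 11, 2, 3) vs free (3, 8, 4, 1) (insufficient res2 and res1)
  proc-G cannot run: need (2, 9, 0, 0) vs free (3, 8, 4, 1) (insufficient res2)
  proc-D cannot run: need (3, 9, 2, 1) vs free (3, 8, 4, 1) (insufficient res2)
  proc-I cannot run: need (5, 11, 1, 2) vs free (3, 8, 4, 1) (insufficient res4, res2 and res1)
  proc-A cannot run: need (0, 10, 5, 1) vs free (3, 8, 4, 1) (insufficient res2 and res3)


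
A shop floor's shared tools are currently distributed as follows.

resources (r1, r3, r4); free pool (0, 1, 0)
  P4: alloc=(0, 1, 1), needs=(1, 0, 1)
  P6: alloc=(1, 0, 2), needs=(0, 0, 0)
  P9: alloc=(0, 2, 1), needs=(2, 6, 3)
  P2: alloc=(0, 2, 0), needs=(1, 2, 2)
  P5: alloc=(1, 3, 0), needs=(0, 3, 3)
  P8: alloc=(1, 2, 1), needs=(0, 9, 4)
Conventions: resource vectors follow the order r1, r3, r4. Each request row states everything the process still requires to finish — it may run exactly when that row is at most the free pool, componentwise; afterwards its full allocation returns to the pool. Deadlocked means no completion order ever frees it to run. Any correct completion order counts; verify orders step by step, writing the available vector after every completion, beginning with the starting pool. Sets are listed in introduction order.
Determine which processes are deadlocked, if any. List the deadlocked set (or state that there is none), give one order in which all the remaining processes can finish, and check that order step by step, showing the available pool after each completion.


Nothing here is deadlocked.
Key observation: P6 can run right away; the returned allocation unlocks the remaining processes in turn.
One completion order for the rest: P6, P4, P2, P5, P9, P8. Step-by-step check:
  pool = (0, 1, 0)
  run P6 (needs (0, 0, 0), free (0, 1, 0)); after release of (1, 0, 2) the pool is (1, 1, 2)
  run P4 (needs (1, 0, 1), free (1, 1, 2)); after release of (0, 1, 1) the pool is (1, 2, 3)
  run P2 (needs (1, 2, 2), free (1, 2, 3)); after release of (0, 2, 0) the pool is (1, 4, 3)
  run P5 (needs (0, 3, 3), free (1, 4, 3)); after release of (1, 3, 0) the pool is (2, 7, 3)
  run P9 (needs (2, 6, 3), free (2, 7, 3)); after release of (0, 2, 1) the pool is (2, 9, 4)
  run P8 (needs (0, 9, 4), free (2, 9, 4)); after release of (1, 2, 1) the pool is (3, 11, 5)


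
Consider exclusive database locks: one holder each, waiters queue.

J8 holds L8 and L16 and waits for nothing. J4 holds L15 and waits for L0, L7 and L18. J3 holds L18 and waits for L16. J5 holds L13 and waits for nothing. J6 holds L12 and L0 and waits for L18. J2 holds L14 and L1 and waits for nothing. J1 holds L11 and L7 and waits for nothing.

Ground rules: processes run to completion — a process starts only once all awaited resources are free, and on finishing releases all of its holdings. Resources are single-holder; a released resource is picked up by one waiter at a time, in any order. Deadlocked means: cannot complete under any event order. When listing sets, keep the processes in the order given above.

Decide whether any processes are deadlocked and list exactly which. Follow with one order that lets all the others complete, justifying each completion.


Nothing here is deadlocked.
Key observation: all waits point, directly or indirectly, at processes that can finish, so nothing is permanently blocked.
A valid finishing order for the others: J5, J8, J2, J3, J6, J1, J4.
Step-by-step check:
  run J5 (it waits on nothing); releases L13
  run J8 (it waits on nothing); releases L8 and L16
  run J2 (it waits on nothing); releases L14 and L1
  run J3 (all its waits — L16 — are resolved); releases L18
  run J6 (all its waits — L18 — are resolved); releases L12 and L0
  run J1 (it waits on nothing); releases L11 and L7
  run J4 (all its waits — L0, L7 and L18 — are resolved); releases L15
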